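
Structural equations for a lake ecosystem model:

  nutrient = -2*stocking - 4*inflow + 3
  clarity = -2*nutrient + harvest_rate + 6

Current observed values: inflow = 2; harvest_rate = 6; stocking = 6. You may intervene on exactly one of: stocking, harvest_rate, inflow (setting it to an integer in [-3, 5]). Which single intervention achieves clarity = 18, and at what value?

Intervening on stocking: with other inputs at their observed values, clarity = 4*stocking + 22. Solving for 18 gives stocking = -1, within [-3, 5].
Intervening on harvest_rate: clarity = harvest_rate + 40. Reaching 18 requires harvest_rate = -22, outside [-3, 5].
Intervening on inflow: clarity = 8*inflow + 30. Reaching 18 requires inflow = -3/2, not an integer.

set stocking = -1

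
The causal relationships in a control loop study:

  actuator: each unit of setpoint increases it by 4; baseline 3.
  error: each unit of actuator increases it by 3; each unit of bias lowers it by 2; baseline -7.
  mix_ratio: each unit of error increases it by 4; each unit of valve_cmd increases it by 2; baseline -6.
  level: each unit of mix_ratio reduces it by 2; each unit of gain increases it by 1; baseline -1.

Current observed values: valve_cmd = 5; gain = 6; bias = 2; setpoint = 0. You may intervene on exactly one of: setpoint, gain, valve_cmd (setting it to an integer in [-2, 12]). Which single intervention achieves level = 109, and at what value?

set setpoint = -1

Intervening on setpoint: with other inputs at their observed values, level = -96*setpoint + 13. Solving for 109 gives setpoint = -1, within [-2, 12].
Intervening on gain: level = gain + 7. Reaching 109 requires gain = 102, outside [-2, 12].
Intervening on valve_cmd: level = -4*valve_cmd + 33. Reaching 109 requires valve_cmd = -19, outside [-2, 12].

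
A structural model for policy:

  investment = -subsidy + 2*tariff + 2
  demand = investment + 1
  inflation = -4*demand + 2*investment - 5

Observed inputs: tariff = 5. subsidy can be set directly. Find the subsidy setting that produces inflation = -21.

subsidy = 6

Substituting into the investment equation gives investment = -subsidy + 12.
So demand = -subsidy + 13.
Substituting into the inflation equation gives inflation = 2*subsidy - 33.
Solve 2*subsidy - 33 = -21: subsidy = (-21 + 33) / 2 = 6.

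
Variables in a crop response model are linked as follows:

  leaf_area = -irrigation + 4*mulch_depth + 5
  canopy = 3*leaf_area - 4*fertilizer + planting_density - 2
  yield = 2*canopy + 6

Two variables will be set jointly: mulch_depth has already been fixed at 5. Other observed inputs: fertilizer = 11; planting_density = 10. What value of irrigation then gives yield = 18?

irrigation = 11

With mulch_depth held at 5:
Substituting into the leaf_area equation gives leaf_area = -irrigation + 25.
Substituting into the canopy equation gives canopy = -3*irrigation + 39.
yield becomes -6*irrigation + 84.
Solve -6*irrigation + 84 = 18: irrigation = (18 - 84) / -6 = 11.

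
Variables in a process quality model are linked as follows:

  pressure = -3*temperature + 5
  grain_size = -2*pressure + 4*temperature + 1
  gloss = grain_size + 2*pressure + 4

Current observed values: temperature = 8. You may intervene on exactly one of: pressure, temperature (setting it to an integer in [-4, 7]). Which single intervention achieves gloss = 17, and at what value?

set temperature = 3

Intervening on pressure: the paths from pressure to gloss cancel (net effect zero), leaving gloss = 37; 17 is unreachable this way.
Intervening on temperature: with other inputs at their observed values, gloss = 4*temperature + 5. Solving for 17 gives temperature = 3, within [-4, 7].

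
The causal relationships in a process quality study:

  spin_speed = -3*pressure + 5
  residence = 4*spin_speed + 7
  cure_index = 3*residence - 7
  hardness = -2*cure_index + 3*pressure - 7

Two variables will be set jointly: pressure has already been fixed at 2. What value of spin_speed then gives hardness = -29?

With pressure held at 2:
Intervening on spin_speed fixes its value directly, overriding its dependence on pressure.
Substituting into the cure_index equation gives cure_index = 12*spin_speed + 14.
So hardness = -24*spin_speed - 29.
Solve -24*spin_speed - 29 = -29: spin_speed = (-29 + 29) / -24 = 0.

spin_speed = 0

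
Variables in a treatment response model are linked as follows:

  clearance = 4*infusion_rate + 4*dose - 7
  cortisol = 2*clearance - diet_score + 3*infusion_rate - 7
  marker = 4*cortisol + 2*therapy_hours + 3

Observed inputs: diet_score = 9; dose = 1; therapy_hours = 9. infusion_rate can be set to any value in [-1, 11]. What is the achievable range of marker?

-111 to 417

Substituting into the clearance equation gives clearance = 4*infusion_rate - 3.
This gives cortisol = 11*infusion_rate - 22.
This gives marker = 44*infusion_rate - 67.
Linear in infusion_rate, so extremes are at the endpoints: infusion_rate = -1 gives marker = -111; infusion_rate = 11 gives marker = 417.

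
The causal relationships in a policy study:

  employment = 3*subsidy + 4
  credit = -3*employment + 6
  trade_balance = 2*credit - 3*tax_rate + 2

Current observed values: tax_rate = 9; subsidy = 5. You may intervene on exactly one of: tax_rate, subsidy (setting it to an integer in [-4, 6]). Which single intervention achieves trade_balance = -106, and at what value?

set tax_rate = 2

Intervening on tax_rate: with other inputs at their observed values, trade_balance = -3*tax_rate - 100. Solving for -106 gives tax_rate = 2, within [-4, 6].
Intervening on subsidy: trade_balance = -18*subsidy - 37. Reaching -106 requires subsidy = 23/6, not an integer.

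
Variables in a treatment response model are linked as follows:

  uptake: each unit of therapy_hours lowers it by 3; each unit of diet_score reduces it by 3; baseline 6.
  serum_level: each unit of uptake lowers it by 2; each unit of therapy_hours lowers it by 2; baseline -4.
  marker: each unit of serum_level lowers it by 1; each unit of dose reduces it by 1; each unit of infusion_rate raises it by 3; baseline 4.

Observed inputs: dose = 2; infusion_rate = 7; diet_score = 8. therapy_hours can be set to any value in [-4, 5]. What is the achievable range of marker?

Substituting into the uptake equation gives uptake = -3*therapy_hours - 18.
Substituting into the serum_level equation gives serum_level = 4*therapy_hours + 32.
This gives marker = -4*therapy_hours - 9.
Linear in therapy_hours, so extremes are at the endpoints: therapy_hours = -4 gives marker = 7; therapy_hours = 5 gives marker = -29.

-29 to 7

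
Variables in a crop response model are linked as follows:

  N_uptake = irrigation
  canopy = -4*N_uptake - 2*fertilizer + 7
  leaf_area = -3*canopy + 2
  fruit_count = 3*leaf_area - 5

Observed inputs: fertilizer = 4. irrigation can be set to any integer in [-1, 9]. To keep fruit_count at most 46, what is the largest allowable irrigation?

irrigation = 1

Substituting into the canopy equation gives canopy = -4*irrigation - 1.
Substituting into the leaf_area equation gives leaf_area = 12*irrigation + 5.
Substituting into the fruit_count equation gives fruit_count = 36*irrigation + 10.
Require 36*irrigation + 10 ≤ 46, so irrigation ≤ 1.
The largest integer in [-1, 9] satisfying this is 1.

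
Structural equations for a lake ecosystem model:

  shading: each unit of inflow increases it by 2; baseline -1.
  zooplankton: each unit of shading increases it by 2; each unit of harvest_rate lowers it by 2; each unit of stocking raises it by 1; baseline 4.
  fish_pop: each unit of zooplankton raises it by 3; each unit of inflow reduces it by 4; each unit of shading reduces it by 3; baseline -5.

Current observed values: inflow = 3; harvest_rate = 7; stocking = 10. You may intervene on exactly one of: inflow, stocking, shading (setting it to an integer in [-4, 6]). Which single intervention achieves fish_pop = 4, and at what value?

set inflow = 6

Intervening on inflow: with other inputs at their observed values, fish_pop = 2*inflow - 8. Solving for 4 gives inflow = 6, within [-4, 6].
Intervening on stocking: fish_pop = 3*stocking - 32. Reaching 4 requires stocking = 12, outside [-4, 6].
Intervening on shading: fish_pop = 3*shading - 17. Reaching 4 requires shading = 7, outside [-4, 6].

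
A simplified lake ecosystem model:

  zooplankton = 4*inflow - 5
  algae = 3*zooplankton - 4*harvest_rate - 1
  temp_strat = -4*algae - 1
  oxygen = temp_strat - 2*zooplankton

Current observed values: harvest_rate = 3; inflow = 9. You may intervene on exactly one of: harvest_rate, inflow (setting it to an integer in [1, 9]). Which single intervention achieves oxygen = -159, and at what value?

Intervening on harvest_rate: oxygen = 16*harvest_rate - 431. Reaching -159 requires harvest_rate = 17, outside [1, 9].
Intervening on inflow: with other inputs at their observed values, oxygen = -56*inflow + 121. Solving for -159 gives inflow = 5, within [1, 9].

set inflow = 5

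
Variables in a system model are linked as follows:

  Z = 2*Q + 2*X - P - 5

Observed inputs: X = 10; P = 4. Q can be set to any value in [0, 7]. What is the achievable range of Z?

11 to 25

Substituting into the Z equation gives Z = 2*Q + 11.
Linear in Q, so extremes are at the endpoints: Q = 0 gives Z = 11; Q = 7 gives Z = 25.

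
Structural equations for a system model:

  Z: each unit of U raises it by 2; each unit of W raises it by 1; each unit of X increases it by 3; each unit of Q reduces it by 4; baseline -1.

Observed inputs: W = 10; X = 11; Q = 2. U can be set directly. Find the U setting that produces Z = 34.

Substituting into the Z equation gives Z = 2*U + 34.
Solve 2*U + 34 = 34: U = (34 - 34) / 2 = 0.

U = 0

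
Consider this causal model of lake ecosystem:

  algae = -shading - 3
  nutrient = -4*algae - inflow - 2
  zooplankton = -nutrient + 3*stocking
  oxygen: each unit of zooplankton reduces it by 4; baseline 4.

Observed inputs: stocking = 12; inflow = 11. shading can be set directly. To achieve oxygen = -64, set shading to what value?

Substituting into the nutrient equation gives nutrient = 4*shading - 1.
Substituting into the zooplankton equation gives zooplankton = -4*shading + 37.
Substituting into the oxygen equation gives oxygen = 16*shading - 144.
Solve 16*shading - 144 = -64: shading = (-64 + 144) / 16 = 5.

shading = 5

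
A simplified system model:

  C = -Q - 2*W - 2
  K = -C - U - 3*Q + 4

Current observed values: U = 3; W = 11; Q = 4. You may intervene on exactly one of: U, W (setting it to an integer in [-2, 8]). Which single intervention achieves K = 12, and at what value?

Intervening on U: with other inputs at their observed values, K = -U + 20. Solving for 12 gives U = 8, within [-2, 8].
Intervening on W: K = 2*W - 5. Reaching 12 requires W = 17/2, not an integer.

set U = 8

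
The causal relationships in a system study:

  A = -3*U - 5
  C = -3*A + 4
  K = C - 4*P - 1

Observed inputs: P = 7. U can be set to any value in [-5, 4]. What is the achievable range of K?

Substituting into the C equation gives C = 9*U + 19.
So K = 9*U - 10.
Linear in U, so extremes are at the endpoints: U = -5 gives K = -55; U = 4 gives K = 26.

-55 to 26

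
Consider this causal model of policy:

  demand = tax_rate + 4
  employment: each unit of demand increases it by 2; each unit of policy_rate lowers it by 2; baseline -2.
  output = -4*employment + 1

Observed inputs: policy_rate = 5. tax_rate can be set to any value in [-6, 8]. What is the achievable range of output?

Substituting into the employment equation gives employment = 2*tax_rate - 4.
output becomes -8*tax_rate + 17.
Linear in tax_rate, so extremes are at the endpoints: tax_rate = -6 gives output = 65; tax_rate = 8 gives output = -47.

-47 to 65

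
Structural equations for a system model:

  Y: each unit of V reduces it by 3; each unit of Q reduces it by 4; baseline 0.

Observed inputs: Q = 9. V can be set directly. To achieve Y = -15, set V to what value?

Substituting into the Y equation gives Y = -3*V - 36.
Solve -3*V - 36 = -15: V = (-15 + 36) / -3 = -7.

V = -7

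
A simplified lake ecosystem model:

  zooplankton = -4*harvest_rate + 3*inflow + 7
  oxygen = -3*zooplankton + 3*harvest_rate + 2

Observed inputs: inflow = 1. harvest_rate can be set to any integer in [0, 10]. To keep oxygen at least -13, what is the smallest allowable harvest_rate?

harvest_rate = 1

Substituting into the zooplankton equation gives zooplankton = -4*harvest_rate + 10.
Substituting into the oxygen equation gives oxygen = 15*harvest_rate - 28.
Require 15*harvest_rate - 28 ≥ -13, so harvest_rate ≥ 1.
The smallest integer in [0, 10] satisfying this is 1.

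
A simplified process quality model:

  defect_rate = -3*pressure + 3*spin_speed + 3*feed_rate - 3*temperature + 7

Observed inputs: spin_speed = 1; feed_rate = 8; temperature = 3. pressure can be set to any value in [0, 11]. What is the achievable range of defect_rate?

-8 to 25

Substituting into the defect_rate equation gives defect_rate = -3*pressure + 25.
Linear in pressure, so extremes are at the endpoints: pressure = 0 gives defect_rate = 25; pressure = 11 gives defect_rate = -8.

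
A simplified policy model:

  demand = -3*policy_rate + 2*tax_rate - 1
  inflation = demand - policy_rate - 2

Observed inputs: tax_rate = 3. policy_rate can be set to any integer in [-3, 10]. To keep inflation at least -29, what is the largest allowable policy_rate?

Substituting into the demand equation gives demand = -3*policy_rate + 5.
This gives inflation = -4*policy_rate + 3.
Require -4*policy_rate + 3 ≥ -29, so policy_rate ≤ 8.
The largest integer in [-3, 10] satisfying this is 8.

policy_rate = 8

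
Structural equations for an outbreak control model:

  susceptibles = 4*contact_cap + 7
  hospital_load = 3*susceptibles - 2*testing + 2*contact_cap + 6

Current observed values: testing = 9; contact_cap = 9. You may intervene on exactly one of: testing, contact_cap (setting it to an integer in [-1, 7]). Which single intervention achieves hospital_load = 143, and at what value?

Intervening on testing: with other inputs at their observed values, hospital_load = -2*testing + 153. Solving for 143 gives testing = 5, within [-1, 7].
Intervening on contact_cap: hospital_load = 14*contact_cap + 9. Reaching 143 requires contact_cap = 67/7, not an integer.

set testing = 5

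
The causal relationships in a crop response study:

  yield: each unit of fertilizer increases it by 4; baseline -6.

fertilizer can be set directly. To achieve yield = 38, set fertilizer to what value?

fertilizer = 11

Solve 4*fertilizer - 6 = 38: fertilizer = (38 + 6) / 4 = 11.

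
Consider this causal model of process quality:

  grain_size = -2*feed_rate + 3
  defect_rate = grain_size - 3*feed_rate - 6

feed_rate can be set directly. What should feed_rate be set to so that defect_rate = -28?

Substituting into the defect_rate equation gives defect_rate = -5*feed_rate - 3.
Solve -5*feed_rate - 3 = -28: feed_rate = (-28 + 3) / -5 = 5.

feed_rate = 5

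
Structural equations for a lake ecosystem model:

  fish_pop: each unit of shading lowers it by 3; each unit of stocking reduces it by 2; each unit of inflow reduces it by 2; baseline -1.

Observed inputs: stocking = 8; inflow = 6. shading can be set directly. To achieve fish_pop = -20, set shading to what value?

shading = -3

Substituting into the fish_pop equation gives fish_pop = -3*shading - 29.
Solve -3*shading - 29 = -20: shading = (-20 + 29) / -3 = -3.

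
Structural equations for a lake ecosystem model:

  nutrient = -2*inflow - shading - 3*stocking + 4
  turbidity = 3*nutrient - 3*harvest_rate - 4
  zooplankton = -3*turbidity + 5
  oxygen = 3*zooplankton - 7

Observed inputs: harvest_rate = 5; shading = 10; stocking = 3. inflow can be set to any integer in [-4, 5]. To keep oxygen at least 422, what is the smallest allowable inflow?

inflow = -3

Substituting into the nutrient equation gives nutrient = -2*inflow - 15.
So turbidity = -6*inflow - 64.
Substituting into the zooplankton equation gives zooplankton = 18*inflow + 197.
So oxygen = 54*inflow + 584.
Require 54*inflow + 584 ≥ 422, so inflow ≥ -3.
The smallest integer in [-4, 5] satisfying this is -3.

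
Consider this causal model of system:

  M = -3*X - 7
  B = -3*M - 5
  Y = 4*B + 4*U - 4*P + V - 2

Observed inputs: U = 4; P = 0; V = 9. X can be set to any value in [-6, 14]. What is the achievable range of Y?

Substituting into the B equation gives B = 9*X + 16.
Substituting into the Y equation gives Y = 36*X + 87.
Linear in X, so extremes are at the endpoints: X = -6 gives Y = -129; X = 14 gives Y = 591.

-129 to 591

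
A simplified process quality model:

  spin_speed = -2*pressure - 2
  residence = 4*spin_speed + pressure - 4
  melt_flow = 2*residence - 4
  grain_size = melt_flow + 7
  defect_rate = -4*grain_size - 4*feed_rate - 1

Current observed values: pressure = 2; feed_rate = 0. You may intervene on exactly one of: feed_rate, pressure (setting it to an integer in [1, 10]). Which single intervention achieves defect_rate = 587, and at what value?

set pressure = 9

Intervening on feed_rate: defect_rate = -4*feed_rate + 195. Reaching 587 requires feed_rate = -98, outside [1, 10].
Intervening on pressure: with other inputs at their observed values, defect_rate = 56*pressure + 83. Solving for 587 gives pressure = 9, within [1, 10].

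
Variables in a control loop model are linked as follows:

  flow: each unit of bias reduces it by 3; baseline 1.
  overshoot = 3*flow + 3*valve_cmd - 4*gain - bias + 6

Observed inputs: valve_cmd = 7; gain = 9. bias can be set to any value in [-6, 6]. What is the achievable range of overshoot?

-66 to 54

Substituting into the overshoot equation gives overshoot = -10*bias - 6.
Linear in bias, so extremes are at the endpoints: bias = -6 gives overshoot = 54; bias = 6 gives overshoot = -66.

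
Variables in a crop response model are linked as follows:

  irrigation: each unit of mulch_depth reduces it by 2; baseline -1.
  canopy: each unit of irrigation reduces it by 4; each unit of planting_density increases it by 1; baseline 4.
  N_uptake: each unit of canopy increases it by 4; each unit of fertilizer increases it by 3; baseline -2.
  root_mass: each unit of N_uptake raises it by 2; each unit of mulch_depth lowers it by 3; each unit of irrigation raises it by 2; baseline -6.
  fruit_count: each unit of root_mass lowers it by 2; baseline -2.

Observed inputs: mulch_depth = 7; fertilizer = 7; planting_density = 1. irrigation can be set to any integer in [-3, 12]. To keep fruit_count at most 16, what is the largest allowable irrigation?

Intervening on irrigation fixes its value directly, overriding its dependence on mulch_depth.
Substituting into the canopy equation gives canopy = -4*irrigation + 5.
Substituting into the N_uptake equation gives N_uptake = -16*irrigation + 39.
So root_mass = -30*irrigation + 51.
Substituting into the fruit_count equation gives fruit_count = 60*irrigation - 104.
Require 60*irrigation - 104 ≤ 16, so irrigation ≤ 2.
The largest integer in [-3, 12] satisfying this is 2.

irrigation = 2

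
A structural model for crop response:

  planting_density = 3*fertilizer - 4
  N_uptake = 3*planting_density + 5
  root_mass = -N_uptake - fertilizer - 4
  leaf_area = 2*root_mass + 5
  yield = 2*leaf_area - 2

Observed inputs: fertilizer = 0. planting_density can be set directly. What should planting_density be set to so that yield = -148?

planting_density = 10

Intervening on planting_density fixes its value directly, overriding its dependence on fertilizer.
Substituting into the root_mass equation gives root_mass = -3*planting_density - 9.
This gives leaf_area = -6*planting_density - 13.
Substituting into the yield equation gives yield = -12*planting_density - 28.
Solve -12*planting_density - 28 = -148: planting_density = (-148 + 28) / -12 = 10.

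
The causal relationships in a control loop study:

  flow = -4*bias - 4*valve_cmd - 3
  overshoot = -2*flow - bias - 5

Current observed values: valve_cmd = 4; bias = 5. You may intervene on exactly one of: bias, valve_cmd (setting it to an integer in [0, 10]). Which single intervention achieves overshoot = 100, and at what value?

Intervening on bias: overshoot = 7*bias + 33. Reaching 100 requires bias = 67/7, not an integer.
Intervening on valve_cmd: with other inputs at their observed values, overshoot = 8*valve_cmd + 36. Solving for 100 gives valve_cmd = 8, within [0, 10].

set valve_cmd = 8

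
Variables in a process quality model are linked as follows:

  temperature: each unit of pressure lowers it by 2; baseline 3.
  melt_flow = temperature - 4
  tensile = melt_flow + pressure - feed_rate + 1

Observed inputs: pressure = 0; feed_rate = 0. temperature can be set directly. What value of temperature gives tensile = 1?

Intervening on temperature fixes its value directly, overriding its dependence on pressure.
Substituting into the tensile equation gives tensile = temperature - 3.
Solve temperature - 3 = 1: temperature = (1 + 3) / 1 = 4.

temperature = 4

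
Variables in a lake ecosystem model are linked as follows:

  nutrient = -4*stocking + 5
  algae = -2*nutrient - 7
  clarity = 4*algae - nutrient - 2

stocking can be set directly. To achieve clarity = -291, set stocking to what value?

Substituting into the algae equation gives algae = 8*stocking - 17.
So clarity = 36*stocking - 75.
Solve 36*stocking - 75 = -291: stocking = (-291 + 75) / 36 = -6.

stocking = -6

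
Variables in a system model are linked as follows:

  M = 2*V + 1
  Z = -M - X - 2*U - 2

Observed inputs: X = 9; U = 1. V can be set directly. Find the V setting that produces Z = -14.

V = 0

Substituting into the Z equation gives Z = -2*V - 14.
Solve -2*V - 14 = -14: V = (-14 + 14) / -2 = 0.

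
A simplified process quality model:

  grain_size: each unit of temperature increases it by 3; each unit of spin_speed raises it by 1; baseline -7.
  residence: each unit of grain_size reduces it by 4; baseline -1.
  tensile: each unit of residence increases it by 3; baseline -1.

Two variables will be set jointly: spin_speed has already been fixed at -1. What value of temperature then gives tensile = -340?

temperature = 12

With spin_speed held at -1:
Substituting into the grain_size equation gives grain_size = 3*temperature - 8.
This gives residence = -12*temperature + 31.
tensile becomes -36*temperature + 92.
Solve -36*temperature + 92 = -340: temperature = (-340 - 92) / -36 = 12.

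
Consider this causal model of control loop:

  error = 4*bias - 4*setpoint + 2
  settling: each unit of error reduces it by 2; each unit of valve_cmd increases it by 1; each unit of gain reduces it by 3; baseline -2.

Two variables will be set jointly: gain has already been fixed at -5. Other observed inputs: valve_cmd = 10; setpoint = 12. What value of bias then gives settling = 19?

With gain held at -5:
Substituting into the error equation gives error = 4*bias - 46.
settling becomes -8*bias + 115.
Solve -8*bias + 115 = 19: bias = (19 - 115) / -8 = 12.

bias = 12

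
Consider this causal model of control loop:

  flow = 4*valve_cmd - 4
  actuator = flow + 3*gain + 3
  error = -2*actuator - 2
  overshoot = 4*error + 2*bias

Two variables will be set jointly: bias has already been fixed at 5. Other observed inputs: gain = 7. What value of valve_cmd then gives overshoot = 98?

valve_cmd = -8

With bias held at 5:
Substituting into the actuator equation gives actuator = 4*valve_cmd + 20.
So error = -8*valve_cmd - 42.
Substituting into the overshoot equation gives overshoot = -32*valve_cmd - 158.
Solve -32*valve_cmd - 158 = 98: valve_cmd = (98 + 158) / -32 = -8.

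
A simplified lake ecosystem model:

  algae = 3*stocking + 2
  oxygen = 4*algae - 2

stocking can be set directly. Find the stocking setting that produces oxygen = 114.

Substituting into the oxygen equation gives oxygen = 12*stocking + 6.
Solve 12*stocking + 6 = 114: stocking = (114 - 6) / 12 = 9.

stocking = 9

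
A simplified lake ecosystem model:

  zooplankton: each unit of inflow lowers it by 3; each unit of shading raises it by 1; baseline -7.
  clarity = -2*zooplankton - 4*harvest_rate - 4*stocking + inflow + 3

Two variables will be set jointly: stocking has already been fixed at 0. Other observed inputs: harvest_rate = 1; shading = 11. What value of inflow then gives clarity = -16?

inflow = -1

With stocking held at 0:
Substituting into the zooplankton equation gives zooplankton = -3*inflow + 4.
Substituting into the clarity equation gives clarity = 7*inflow - 9.
Solve 7*inflow - 9 = -16: inflow = (-16 + 9) / 7 = -1.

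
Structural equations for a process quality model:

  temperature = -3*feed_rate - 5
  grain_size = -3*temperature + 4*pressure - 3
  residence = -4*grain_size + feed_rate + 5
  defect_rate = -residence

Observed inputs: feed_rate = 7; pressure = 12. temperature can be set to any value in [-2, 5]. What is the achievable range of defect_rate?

Intervening on temperature fixes its value directly, overriding its dependence on feed_rate.
Substituting into the grain_size equation gives grain_size = -3*temperature + 45.
Substituting into the residence equation gives residence = 12*temperature - 168.
defect_rate becomes -12*temperature + 168.
Linear in temperature, so extremes are at the endpoints: temperature = -2 gives defect_rate = 192; temperature = 5 gives defect_rate = 108.

108 to 192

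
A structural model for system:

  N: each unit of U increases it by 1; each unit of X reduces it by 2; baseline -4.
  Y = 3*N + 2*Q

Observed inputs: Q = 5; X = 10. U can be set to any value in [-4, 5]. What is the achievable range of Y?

Substituting into the N equation gives N = U - 24.
Substituting into the Y equation gives Y = 3*U - 62.
Linear in U, so extremes are at the endpoints: U = -4 gives Y = -74; U = 5 gives Y = -47.

-74 to -47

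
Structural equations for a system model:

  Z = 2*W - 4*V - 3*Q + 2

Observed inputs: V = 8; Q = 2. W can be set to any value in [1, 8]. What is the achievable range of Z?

-34 to -20

Substituting into the Z equation gives Z = 2*W - 36.
Linear in W, so extremes are at the endpoints: W = 1 gives Z = -34; W = 8 gives Z = -20.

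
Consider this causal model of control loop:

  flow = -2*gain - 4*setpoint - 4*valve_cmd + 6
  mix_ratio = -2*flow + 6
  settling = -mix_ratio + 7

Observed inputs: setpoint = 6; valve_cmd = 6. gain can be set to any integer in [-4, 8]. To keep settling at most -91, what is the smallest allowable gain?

Substituting into the flow equation gives flow = -2*gain - 42.
mix_ratio becomes 4*gain + 90.
This gives settling = -4*gain - 83.
Require -4*gain - 83 ≤ -91, so gain ≥ 2.
The smallest integer in [-4, 8] satisfying this is 2.

gain = 2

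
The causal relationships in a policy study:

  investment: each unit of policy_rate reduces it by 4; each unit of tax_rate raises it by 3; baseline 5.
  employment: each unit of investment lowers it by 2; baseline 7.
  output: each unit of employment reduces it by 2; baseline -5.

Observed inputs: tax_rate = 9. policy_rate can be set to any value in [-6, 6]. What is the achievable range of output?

Substituting into the investment equation gives investment = -4*policy_rate + 32.
This gives employment = 8*policy_rate - 57.
So output = -16*policy_rate + 109.
Linear in policy_rate, so extremes are at the endpoints: policy_rate = -6 gives output = 205; policy_rate = 6 gives output = 13.

13 to 205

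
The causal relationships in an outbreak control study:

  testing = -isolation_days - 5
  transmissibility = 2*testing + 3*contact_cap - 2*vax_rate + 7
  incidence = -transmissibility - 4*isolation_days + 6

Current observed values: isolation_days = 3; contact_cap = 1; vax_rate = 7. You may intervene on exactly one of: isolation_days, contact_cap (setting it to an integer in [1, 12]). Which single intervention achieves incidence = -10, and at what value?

Intervening on isolation_days: incidence = -2*isolation_days + 20. Reaching -10 requires isolation_days = 15, outside [1, 12].
Intervening on contact_cap: with other inputs at their observed values, incidence = -3*contact_cap + 17. Solving for -10 gives contact_cap = 9, within [1, 12].

set contact_cap = 9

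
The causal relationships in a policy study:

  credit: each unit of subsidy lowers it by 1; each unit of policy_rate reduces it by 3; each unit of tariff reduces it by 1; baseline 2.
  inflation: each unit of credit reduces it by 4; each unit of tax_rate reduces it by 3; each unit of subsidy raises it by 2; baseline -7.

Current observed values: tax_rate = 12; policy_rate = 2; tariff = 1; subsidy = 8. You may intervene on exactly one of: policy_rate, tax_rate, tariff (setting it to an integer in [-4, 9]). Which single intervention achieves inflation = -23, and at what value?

set policy_rate = -2

Intervening on policy_rate: with other inputs at their observed values, inflation = 12*policy_rate + 1. Solving for -23 gives policy_rate = -2, within [-4, 9].
Intervening on tax_rate: inflation = -3*tax_rate + 61. Reaching -23 requires tax_rate = 28, outside [-4, 9].
Intervening on tariff: inflation = 4*tariff + 21. Reaching -23 requires tariff = -11, outside [-4, 9].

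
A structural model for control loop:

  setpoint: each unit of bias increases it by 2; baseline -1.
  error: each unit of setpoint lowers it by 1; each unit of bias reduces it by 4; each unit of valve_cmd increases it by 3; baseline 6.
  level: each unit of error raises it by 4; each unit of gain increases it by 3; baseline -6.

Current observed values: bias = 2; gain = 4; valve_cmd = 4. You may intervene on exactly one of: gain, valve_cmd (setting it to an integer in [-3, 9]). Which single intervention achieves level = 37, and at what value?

Intervening on gain: with other inputs at their observed values, level = 3*gain + 22. Solving for 37 gives gain = 5, within [-3, 9].
Intervening on valve_cmd: level = 12*valve_cmd - 14. Reaching 37 requires valve_cmd = 17/4, not an integer.

set gain = 5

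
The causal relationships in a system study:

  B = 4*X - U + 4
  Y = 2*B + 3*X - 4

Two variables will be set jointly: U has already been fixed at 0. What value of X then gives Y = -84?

X = -8

With U held at 0:
Substituting into the B equation gives B = 4*X + 4.
Substituting into the Y equation gives Y = 11*X + 4.
Solve 11*X + 4 = -84: X = (-84 - 4) / 11 = -8.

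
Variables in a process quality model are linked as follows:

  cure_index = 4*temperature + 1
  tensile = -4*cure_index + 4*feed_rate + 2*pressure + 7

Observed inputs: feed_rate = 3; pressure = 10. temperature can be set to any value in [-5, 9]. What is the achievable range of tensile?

Substituting into the tensile equation gives tensile = -16*temperature + 35.
Linear in temperature, so extremes are at the endpoints: temperature = -5 gives tensile = 115; temperature = 9 gives tensile = -109.

-109 to 115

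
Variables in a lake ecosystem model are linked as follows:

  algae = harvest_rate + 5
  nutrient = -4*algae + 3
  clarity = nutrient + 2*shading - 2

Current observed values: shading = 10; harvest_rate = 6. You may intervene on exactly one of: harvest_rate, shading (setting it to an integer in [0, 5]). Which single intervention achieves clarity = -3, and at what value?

Intervening on harvest_rate: with other inputs at their observed values, clarity = -4*harvest_rate + 1. Solving for -3 gives harvest_rate = 1, within [0, 5].
Intervening on shading: clarity = 2*shading - 43. Reaching -3 requires shading = 20, outside [0, 5].

set harvest_rate = 1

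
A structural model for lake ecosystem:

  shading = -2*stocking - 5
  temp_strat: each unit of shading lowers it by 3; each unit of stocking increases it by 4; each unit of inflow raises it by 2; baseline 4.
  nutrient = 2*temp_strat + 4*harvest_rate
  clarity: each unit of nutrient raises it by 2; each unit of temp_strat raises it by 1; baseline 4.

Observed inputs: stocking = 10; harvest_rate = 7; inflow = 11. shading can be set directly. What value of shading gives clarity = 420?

Intervening on shading fixes its value directly, overriding its dependence on stocking.
Substituting into the temp_strat equation gives temp_strat = -3*shading + 66.
Substituting into the nutrient equation gives nutrient = -6*shading + 160.
Substituting into the clarity equation gives clarity = -15*shading + 390.
Solve -15*shading + 390 = 420: shading = (420 - 390) / -15 = -2.

shading = -2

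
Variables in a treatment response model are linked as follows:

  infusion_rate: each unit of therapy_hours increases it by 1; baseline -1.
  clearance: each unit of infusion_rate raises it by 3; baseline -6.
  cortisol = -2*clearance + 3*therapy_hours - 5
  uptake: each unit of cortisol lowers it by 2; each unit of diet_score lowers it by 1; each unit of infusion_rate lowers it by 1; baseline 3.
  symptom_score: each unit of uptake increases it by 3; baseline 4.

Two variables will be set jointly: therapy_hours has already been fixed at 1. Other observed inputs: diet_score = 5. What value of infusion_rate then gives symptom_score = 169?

infusion_rate = 7

With therapy_hours held at 1:
Intervening on infusion_rate fixes its value directly, overriding its dependence on therapy_hours.
Substituting into the cortisol equation gives cortisol = -6*infusion_rate + 10.
uptake becomes 11*infusion_rate - 22.
Substituting into the symptom_score equation gives symptom_score = 33*infusion_rate - 62.
Solve 33*infusion_rate - 62 = 169: infusion_rate = (169 + 62) / 33 = 7.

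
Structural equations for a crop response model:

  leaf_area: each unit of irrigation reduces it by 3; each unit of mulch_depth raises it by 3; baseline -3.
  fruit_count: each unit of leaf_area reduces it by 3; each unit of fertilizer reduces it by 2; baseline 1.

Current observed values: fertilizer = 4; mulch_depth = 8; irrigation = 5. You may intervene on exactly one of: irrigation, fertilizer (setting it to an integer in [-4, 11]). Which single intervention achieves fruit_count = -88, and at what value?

Intervening on irrigation: with other inputs at their observed values, fruit_count = 9*irrigation - 70. Solving for -88 gives irrigation = -2, within [-4, 11].
Intervening on fertilizer: fruit_count = -2*fertilizer - 17. Reaching -88 requires fertilizer = 71/2, not an integer.

set irrigation = -2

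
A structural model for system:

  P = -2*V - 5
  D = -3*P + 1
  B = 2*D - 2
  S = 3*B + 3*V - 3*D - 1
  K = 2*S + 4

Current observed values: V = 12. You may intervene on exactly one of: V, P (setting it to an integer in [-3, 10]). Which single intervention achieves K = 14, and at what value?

Intervening on V: K = 42*V + 86. Reaching 14 requires V = -12/7, not an integer.
Intervening on P: with other inputs at their observed values, K = -18*P + 68. Solving for 14 gives P = 3, within [-3, 10].

set P = 3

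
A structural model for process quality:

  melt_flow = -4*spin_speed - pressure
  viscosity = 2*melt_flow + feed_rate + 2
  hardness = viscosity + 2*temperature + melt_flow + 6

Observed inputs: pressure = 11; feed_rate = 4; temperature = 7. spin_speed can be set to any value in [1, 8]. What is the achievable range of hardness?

-103 to -19

Substituting into the melt_flow equation gives melt_flow = -4*spin_speed - 11.
Substituting into the viscosity equation gives viscosity = -8*spin_speed - 16.
Substituting into the hardness equation gives hardness = -12*spin_speed - 7.
Linear in spin_speed, so extremes are at the endpoints: spin_speed = 1 gives hardness = -19; spin_speed = 8 gives hardness = -103.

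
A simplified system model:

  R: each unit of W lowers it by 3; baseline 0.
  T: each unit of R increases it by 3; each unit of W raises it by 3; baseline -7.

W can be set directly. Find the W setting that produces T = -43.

W = 6

Substituting into the T equation gives T = -6*W - 7.
Solve -6*W - 7 = -43: W = (-43 + 7) / -6 = 6.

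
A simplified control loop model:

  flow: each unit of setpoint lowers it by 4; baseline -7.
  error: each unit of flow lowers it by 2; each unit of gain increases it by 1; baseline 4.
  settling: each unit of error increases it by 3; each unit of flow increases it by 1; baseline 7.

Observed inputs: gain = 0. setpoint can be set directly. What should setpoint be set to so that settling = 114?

setpoint = 3

Substituting into the error equation gives error = 8*setpoint + 18.
So settling = 20*setpoint + 54.
Solve 20*setpoint + 54 = 114: setpoint = (114 - 54) / 20 = 3.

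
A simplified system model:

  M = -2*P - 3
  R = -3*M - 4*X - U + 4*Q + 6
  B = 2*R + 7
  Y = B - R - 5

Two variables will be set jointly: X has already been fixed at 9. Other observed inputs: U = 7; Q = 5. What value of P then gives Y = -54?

P = -8

With X held at 9:
Substituting into the R equation gives R = 6*P - 8.
So B = 12*P - 9.
Substituting into the Y equation gives Y = 6*P - 6.
Solve 6*P - 6 = -54: P = (-54 + 6) / 6 = -8.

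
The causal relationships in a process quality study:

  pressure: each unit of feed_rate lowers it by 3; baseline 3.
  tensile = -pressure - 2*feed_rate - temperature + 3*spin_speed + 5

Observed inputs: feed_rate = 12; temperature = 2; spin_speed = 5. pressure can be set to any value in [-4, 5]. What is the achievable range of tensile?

-11 to -2

Intervening on pressure fixes its value directly, overriding its dependence on feed_rate.
Substituting into the tensile equation gives tensile = -pressure - 6.
Linear in pressure, so extremes are at the endpoints: pressure = -4 gives tensile = -2; pressure = 5 gives tensile = -11.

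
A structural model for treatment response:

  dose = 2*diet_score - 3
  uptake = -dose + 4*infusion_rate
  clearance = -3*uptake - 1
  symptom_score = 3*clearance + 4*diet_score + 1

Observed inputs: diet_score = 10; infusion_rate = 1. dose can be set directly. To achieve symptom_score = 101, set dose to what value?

Intervening on dose fixes its value directly, overriding its dependence on diet_score.
Substituting into the uptake equation gives uptake = -dose + 4.
Substituting into the clearance equation gives clearance = 3*dose - 13.
This gives symptom_score = 9*dose + 2.
Solve 9*dose + 2 = 101: dose = (101 - 2) / 9 = 11.

dose = 11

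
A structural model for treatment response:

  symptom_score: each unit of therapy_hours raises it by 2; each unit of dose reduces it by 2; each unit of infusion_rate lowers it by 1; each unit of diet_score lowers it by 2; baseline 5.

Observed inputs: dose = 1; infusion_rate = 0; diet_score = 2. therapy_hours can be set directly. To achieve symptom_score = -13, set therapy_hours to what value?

therapy_hours = -6

Substituting into the symptom_score equation gives symptom_score = 2*therapy_hours - 1.
Solve 2*therapy_hours - 1 = -13: therapy_hours = (-13 + 1) / 2 = -6.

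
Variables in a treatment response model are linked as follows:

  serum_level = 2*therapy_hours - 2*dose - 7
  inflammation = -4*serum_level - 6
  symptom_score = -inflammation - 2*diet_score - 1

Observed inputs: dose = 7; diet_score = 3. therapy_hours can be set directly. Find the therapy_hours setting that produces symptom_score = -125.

therapy_hours = -5

Substituting into the serum_level equation gives serum_level = 2*therapy_hours - 21.
This gives inflammation = -8*therapy_hours + 78.
Substituting into the symptom_score equation gives symptom_score = 8*therapy_hours - 85.
Solve 8*therapy_hours - 85 = -125: therapy_hours = (-125 + 85) / 8 = -5.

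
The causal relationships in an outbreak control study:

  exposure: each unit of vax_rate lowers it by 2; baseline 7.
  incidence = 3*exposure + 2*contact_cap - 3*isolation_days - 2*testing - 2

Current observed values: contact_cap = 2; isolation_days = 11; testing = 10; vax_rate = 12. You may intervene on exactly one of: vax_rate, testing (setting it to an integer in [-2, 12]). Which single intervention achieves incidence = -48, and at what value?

set vax_rate = 3

Intervening on vax_rate: with other inputs at their observed values, incidence = -6*vax_rate - 30. Solving for -48 gives vax_rate = 3, within [-2, 12].
Intervening on testing: incidence = -2*testing - 82. Reaching -48 requires testing = -17, outside [-2, 12].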